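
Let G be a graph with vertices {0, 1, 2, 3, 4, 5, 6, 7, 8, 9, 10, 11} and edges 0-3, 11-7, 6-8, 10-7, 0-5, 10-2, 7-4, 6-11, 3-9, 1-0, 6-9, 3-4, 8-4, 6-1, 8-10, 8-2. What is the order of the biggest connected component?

Starting from 0 we can reach 0, 1, 2, 3, 4, 5, 6, 7, 8, 9, 10, 11. That is one component of size 12.
The largest has 12 vertices.

12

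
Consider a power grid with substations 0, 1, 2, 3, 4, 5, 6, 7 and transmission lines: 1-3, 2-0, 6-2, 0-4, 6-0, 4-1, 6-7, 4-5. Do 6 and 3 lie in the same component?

Yes

From 6 we can reach 0, 1, 2, 3, 4, 5, 6, 7, which includes 3.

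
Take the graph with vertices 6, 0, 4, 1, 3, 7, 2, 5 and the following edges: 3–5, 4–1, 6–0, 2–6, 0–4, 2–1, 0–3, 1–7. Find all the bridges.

The edges on the cycle 2-6-0-4-1-2 are not bridges since each lies on that cycle.
But removing 1–7 disconnects 1 from 7; removing 0–3 disconnects 0 from 3; removing 3–5 disconnects 3 from 5 — these are bridges.

0-3, 1-7, 3-5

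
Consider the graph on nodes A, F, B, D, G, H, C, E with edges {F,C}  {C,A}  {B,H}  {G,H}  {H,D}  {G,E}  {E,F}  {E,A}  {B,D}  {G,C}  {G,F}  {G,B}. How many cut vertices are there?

1

Removing G increases the component count from 1 to 2, so G is a cut vertex.
By contrast removing H leaves 1 component; it is not a cut vertex. No other vertex is a cut vertex either.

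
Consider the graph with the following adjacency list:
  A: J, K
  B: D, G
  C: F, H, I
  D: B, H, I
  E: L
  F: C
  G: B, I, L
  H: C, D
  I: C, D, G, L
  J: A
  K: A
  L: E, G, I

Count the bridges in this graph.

4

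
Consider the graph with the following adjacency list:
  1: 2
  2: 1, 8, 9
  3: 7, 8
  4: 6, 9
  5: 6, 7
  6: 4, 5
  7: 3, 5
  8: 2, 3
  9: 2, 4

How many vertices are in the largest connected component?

Starting from 1 we can reach 1, 2, 3, 4, 5, 6, 7, 8, 9. That is one component of size 9.
The largest has 9 vertices.

9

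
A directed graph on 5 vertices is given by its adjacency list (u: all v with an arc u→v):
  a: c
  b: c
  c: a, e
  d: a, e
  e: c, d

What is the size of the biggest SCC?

4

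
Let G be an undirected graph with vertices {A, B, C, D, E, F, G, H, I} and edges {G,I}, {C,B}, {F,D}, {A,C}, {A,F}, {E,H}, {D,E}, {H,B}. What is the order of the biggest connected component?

7

Starting from G we can reach G, I. That is one component of size 2.
Starting from A we can reach A, B, C, D, E, F, H. That is one component of size 7.
The largest has 7 vertices.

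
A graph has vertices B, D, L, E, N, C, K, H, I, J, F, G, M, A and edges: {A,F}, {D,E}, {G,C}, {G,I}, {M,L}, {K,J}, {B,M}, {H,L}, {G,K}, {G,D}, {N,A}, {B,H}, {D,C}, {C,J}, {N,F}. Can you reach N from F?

From F we can reach A, F, N, which includes N.

Yes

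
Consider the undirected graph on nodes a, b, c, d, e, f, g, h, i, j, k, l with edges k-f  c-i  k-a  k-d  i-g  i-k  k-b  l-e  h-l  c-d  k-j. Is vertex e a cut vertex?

No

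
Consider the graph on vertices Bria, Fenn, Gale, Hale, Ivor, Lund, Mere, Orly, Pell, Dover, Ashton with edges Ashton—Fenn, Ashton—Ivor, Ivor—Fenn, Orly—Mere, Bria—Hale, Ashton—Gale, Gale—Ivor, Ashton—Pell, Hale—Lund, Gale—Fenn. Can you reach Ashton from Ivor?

Yes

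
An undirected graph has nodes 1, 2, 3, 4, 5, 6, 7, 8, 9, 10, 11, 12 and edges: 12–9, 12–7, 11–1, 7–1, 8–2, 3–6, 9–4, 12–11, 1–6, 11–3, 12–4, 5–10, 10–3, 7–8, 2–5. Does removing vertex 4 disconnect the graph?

No

Deleting 4 leaves 1 component (was 1) (its neighbors 9, 12 remain connected to each other), so 4 is not a cut vertex.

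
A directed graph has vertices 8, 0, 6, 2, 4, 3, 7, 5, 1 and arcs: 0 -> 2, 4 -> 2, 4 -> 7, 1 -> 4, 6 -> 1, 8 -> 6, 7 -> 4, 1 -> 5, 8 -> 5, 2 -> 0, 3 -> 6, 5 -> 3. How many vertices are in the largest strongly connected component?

{1, 3, 5, 6} are all mutually reachable — one SCC of size 4.
{0, 2} are all mutually reachable — one SCC of size 2.
{4, 7} are all mutually reachable — one SCC of size 2.
{8} is an SCC by itself.
The largest has 4 vertices.

4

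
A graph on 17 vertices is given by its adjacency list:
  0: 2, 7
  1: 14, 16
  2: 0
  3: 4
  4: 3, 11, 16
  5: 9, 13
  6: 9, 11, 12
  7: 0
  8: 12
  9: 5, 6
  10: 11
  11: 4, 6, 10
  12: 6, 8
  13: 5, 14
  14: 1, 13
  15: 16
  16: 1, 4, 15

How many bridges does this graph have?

7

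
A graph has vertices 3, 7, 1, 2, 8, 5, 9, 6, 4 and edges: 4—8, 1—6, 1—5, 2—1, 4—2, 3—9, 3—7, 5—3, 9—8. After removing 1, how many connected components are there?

2

With 1 gone, the remaining components are: {6}; {2, 3, 4, 5, 7, 8, 9}.
That is 2 components.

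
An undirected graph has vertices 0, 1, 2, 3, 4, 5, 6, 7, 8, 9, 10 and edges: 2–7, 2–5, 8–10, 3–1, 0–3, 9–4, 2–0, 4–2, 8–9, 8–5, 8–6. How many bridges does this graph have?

The edges on the cycle 8-9-4-2-5-8 are not bridges since each lies on that cycle.
But removing 8–6 disconnects 8 from 6; removing 0–3 disconnects 0 from 3; removing 2–0 disconnects 2 from 0; removing 1–3 disconnects 1 from 3 — these are bridges.
In total 6 edges are bridges.

6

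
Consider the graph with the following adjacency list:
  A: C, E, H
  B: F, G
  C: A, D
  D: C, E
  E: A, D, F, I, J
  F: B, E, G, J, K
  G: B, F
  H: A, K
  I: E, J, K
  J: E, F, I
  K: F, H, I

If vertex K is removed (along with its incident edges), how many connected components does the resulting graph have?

1

With K gone, the remaining components are: {A, B, C, D, E, F, G, H, I, J}.
That is 1 component.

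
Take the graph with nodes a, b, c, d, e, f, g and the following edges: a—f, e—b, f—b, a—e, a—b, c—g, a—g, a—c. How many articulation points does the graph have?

1

Removing a increases the component count from 2 to 3, so a is a cut vertex.
By contrast removing e leaves 2 components; it is not a cut vertex. No other vertex is a cut vertex either.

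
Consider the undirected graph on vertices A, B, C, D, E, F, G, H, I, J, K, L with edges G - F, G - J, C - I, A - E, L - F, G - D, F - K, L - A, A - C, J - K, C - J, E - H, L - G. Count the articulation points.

4

Removing A increases the component count from 2 to 3, so A is a cut vertex.
Removing C increases the component count from 2 to 3, so C is a cut vertex.
Removing E increases the component count from 2 to 3, so E is a cut vertex.
Likewise G is a cut vertex.
By contrast removing J leaves 2 components; it is not a cut vertex. No other vertex is a cut vertex either.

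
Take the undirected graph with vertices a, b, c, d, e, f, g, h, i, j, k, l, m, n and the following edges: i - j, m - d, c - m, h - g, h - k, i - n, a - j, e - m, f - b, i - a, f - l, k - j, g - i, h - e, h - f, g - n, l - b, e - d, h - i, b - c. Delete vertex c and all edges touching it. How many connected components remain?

1

With c gone, the remaining components are: {a, b, d, e, f, g, h, i, j, k, l, m, n}.
That is 1 component.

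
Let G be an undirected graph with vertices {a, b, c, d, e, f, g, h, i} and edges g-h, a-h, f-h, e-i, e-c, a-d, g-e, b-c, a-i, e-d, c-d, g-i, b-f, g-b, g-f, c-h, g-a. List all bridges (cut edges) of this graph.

The edges on the cycle g-e-c-d-a-g are not bridges since each lies on that cycle.
Every edge lies on some cycle, so there are no bridges.

none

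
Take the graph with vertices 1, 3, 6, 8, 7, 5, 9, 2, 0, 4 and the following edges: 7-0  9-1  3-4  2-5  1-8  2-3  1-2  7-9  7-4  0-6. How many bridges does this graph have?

4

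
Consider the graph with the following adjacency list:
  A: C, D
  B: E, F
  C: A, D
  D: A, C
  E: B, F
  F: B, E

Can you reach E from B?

Yes

From B we can reach B, E, F, which includes E.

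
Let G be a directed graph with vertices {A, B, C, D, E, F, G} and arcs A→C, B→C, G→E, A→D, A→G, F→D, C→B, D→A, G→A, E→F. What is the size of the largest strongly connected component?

5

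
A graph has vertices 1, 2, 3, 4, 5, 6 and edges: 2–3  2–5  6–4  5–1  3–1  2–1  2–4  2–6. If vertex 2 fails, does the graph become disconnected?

Deleting 2 raises the number of components from 1 to 2, so 2 is a cut vertex.

Yes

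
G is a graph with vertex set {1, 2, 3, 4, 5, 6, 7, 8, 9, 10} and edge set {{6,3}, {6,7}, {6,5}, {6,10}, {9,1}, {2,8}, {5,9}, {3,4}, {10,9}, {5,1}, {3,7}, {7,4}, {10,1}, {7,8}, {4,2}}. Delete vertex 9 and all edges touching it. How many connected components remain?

With 9 gone, the remaining components are: {1, 2, 3, 4, 5, 6, 7, 8, 10}.
That is 1 component.

1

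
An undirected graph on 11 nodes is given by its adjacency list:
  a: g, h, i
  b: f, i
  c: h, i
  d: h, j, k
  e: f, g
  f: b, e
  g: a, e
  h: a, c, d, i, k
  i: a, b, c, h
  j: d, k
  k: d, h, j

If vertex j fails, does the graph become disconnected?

Deleting j leaves 1 component (was 1) (its neighbors d, k remain connected to each other), so j is not a cut vertex.

No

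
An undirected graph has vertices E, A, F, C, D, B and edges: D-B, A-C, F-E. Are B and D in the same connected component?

Yes

From B we can reach B, D, which includes D.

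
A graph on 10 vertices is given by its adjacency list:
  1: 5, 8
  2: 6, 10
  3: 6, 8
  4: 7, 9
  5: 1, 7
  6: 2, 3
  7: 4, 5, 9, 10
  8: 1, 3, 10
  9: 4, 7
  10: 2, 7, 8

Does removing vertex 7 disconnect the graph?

Yes

Deleting 7 raises the number of components from 1 to 2, so 7 is a cut vertex.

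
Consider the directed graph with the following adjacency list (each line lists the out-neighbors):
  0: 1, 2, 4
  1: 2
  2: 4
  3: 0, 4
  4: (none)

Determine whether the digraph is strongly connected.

No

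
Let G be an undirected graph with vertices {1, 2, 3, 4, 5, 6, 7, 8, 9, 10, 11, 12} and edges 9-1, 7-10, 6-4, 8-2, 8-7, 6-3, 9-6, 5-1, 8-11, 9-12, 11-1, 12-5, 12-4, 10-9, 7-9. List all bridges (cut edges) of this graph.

The edges on the cycle 9-6-4-12-9 are not bridges since each lies on that cycle.
But removing 6-3 disconnects 6 from 3; removing 8-2 disconnects 8 from 2 — these are bridges.

2-8, 3-6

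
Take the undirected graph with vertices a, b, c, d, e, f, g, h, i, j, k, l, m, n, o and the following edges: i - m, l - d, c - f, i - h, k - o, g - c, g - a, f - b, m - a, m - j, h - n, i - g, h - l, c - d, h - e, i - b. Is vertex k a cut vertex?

No

Deleting k leaves 2 components (was 2), so k is not a cut vertex.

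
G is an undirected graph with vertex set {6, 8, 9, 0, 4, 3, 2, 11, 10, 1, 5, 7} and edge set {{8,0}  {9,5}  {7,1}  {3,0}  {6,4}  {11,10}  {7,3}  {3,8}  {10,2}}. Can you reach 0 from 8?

Yes

From 8 we can reach 0, 1, 3, 7, 8, which includes 0.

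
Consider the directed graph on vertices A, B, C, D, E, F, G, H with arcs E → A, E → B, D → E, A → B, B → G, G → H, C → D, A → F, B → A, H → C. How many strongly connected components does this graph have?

{A, B, C, D, E, G, H} are all mutually reachable — one SCC of size 7.
{F} is an SCC by itself.
That gives 2 strongly connected components.

2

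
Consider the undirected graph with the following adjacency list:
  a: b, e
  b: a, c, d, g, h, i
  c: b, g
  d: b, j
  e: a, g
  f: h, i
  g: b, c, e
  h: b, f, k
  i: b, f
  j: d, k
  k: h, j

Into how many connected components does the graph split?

1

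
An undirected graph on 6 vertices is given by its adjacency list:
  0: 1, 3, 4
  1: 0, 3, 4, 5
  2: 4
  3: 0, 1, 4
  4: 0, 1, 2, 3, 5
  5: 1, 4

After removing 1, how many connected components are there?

1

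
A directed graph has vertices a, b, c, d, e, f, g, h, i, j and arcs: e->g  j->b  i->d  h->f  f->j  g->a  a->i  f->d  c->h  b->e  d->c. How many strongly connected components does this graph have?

1

{a, b, c, d, e, f, g, h, i, j} are all mutually reachable — one SCC of size 10.
That gives 1 strongly connected component.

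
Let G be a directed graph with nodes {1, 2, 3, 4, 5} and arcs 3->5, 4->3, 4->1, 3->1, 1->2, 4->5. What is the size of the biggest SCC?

{5} is an SCC by itself.
{3} is an SCC by itself.
{4} is an SCC by itself.
{1} is an SCC by itself.
{2} is an SCC by itself.
The largest has 1 vertex.

1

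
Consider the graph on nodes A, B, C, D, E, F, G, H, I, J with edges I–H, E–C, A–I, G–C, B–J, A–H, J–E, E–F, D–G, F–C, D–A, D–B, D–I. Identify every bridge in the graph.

none

The edges on the cycle D-A-H-I-D are not bridges since each lies on that cycle.
Every edge lies on some cycle, so there are no bridges.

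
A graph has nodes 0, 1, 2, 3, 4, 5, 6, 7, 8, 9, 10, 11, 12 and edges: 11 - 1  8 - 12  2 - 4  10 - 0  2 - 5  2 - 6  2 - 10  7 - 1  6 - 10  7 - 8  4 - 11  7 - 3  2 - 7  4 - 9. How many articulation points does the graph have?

5

Removing 2 increases the component count from 1 to 3, so 2 is a cut vertex.
Removing 4 increases the component count from 1 to 2, so 4 is a cut vertex.
Removing 7 increases the component count from 1 to 3, so 7 is a cut vertex.
Likewise 8, 10 are cut vertices.
By contrast removing 1 leaves 1 component; it is not a cut vertex. No other vertex is a cut vertex either.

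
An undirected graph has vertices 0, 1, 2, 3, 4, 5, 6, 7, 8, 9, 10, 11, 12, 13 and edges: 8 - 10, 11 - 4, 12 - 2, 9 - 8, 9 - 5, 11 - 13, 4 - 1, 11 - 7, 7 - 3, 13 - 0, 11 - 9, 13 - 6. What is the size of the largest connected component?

12

Starting from 2 we can reach 2, 12. That is one component of size 2.
Starting from 0 we can reach 0, 1, 3, 4, 5, 6, 7, 8, 9, 10, 11, 13. That is one component of size 12.
The largest has 12 vertices.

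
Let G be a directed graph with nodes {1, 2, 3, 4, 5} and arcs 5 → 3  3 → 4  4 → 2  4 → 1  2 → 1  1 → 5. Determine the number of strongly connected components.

1

{1, 2, 3, 4, 5} are all mutually reachable — one SCC of size 5.
That gives 1 strongly connected component.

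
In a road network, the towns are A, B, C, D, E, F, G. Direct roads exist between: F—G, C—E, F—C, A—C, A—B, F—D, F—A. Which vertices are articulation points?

Removing A increases the component count from 1 to 2, so A is a cut vertex.
Removing C increases the component count from 1 to 2, so C is a cut vertex.
Removing F increases the component count from 1 to 3, so F is a cut vertex.
By contrast removing D leaves 1 component; it is not a cut vertex. No other vertex is a cut vertex either.

A, C, F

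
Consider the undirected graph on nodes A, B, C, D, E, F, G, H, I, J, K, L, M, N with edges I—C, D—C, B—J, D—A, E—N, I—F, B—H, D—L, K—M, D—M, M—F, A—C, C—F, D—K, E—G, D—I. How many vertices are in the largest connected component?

8

Starting from B we can reach B, H, J. That is one component of size 3.
Starting from E we can reach E, G, N. That is one component of size 3.
Starting from A we can reach A, C, D, F, I, K, L, M. That is one component of size 8.
The largest has 8 vertices.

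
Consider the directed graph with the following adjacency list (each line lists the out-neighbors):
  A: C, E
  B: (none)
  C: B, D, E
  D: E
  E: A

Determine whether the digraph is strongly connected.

There is no directed path from B to A, so the graph is not strongly connected.

No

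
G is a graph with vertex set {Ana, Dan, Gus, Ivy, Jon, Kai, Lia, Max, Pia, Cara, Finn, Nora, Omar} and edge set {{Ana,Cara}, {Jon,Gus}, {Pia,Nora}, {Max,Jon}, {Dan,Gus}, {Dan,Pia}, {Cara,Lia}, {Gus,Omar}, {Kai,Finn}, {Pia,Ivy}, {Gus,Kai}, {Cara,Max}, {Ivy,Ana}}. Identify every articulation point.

Gus, Kai, Pia, Cara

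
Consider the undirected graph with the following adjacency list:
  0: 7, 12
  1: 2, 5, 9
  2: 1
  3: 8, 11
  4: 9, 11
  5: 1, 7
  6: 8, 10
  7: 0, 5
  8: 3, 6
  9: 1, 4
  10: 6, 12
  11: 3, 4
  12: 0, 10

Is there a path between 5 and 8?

Yes

From 5 we can reach 0, 1, 2, 3, 4, 5, 6, 7, 8, 9, 10, 11, 12, which includes 8.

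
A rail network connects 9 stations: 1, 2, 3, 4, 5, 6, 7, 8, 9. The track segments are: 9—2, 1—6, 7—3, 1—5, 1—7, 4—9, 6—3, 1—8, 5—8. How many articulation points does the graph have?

2

Removing 1 increases the component count from 2 to 3, so 1 is a cut vertex.
Removing 9 increases the component count from 2 to 3, so 9 is a cut vertex.
By contrast removing 6 leaves 2 components; it is not a cut vertex. No other vertex is a cut vertex either.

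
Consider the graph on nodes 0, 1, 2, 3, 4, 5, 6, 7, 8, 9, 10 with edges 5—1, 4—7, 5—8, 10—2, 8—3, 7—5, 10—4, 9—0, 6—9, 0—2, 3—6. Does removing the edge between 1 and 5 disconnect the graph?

Removing 1—5 leaves no path between 1 and 5: the component count goes from 1 to 2. So it is a bridge.

Yes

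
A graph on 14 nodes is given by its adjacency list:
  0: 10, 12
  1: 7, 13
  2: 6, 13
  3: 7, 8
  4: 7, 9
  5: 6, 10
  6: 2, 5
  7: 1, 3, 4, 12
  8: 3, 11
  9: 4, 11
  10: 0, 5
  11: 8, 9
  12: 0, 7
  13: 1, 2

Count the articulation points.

1

Removing 7 increases the component count from 1 to 2, so 7 is a cut vertex.
By contrast removing 0 leaves 1 component; it is not a cut vertex. No other vertex is a cut vertex either.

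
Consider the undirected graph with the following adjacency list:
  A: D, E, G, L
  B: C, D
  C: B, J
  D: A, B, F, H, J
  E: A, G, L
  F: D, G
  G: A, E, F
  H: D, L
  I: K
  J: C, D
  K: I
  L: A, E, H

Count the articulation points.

1

Removing D increases the component count from 2 to 3, so D is a cut vertex.
By contrast removing A leaves 2 components; it is not a cut vertex. No other vertex is a cut vertex either.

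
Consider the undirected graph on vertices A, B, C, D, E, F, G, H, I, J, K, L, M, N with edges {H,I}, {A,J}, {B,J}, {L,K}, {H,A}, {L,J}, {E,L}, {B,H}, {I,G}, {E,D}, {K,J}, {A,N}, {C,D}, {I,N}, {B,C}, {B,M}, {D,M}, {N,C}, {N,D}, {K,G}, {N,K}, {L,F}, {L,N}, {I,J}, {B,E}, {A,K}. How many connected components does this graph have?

Starting from A we can reach A, B, C, D, E, F, G, H, I, J, K, L, M, N. That is one component of size 14.
Total: 1 component.

1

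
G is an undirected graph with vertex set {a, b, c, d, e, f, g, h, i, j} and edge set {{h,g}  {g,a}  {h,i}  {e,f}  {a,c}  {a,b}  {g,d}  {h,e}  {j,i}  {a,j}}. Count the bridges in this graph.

The edges on the cycle h-g-a-j-i-h are not bridges since each lies on that cycle.
But removing b—a disconnects b from a; removing f—e disconnects f from e; removing h—e disconnects h from e; removing g—d disconnects g from d — these are bridges.
In total 5 edges are bridges.

5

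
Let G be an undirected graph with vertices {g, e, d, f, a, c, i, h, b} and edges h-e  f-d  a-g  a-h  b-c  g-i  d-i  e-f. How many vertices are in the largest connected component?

Starting from b we can reach b, c. That is one component of size 2.
Starting from a we can reach a, d, e, f, g, h, i. That is one component of size 7.
The largest has 7 vertices.

7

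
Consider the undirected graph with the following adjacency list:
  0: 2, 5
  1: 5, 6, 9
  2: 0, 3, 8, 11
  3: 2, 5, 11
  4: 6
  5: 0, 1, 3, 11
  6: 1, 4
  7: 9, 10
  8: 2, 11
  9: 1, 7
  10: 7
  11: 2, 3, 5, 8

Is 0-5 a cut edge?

No

After removing 0-5, the path 0-2-11-5 still connects them, so the edge is not a bridge.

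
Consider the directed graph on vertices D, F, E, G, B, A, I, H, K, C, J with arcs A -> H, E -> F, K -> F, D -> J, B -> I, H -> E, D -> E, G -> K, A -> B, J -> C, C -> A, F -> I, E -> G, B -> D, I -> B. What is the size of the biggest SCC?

11

{A, B, C, D, E, F, G, H, I, J, K} are all mutually reachable — one SCC of size 11.
The largest has 11 vertices.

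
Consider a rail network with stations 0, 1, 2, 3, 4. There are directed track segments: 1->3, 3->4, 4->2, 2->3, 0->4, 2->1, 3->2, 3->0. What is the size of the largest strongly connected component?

5

{0, 1, 2, 3, 4} are all mutually reachable — one SCC of size 5.
The largest has 5 vertices.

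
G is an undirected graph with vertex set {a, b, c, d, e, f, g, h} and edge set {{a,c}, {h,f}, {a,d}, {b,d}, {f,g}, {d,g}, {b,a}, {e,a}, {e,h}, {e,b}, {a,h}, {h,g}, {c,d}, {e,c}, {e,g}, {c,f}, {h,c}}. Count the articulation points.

Removing d, for instance, still leaves 1 component. No single vertex removal increases the component count — the graph has no articulation points.

0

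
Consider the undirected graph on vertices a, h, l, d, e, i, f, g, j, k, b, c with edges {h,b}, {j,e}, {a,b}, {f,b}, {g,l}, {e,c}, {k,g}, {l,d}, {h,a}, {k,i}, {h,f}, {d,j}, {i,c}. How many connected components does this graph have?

2

Starting from a we can reach a, b, f, h. That is one component of size 4.
Starting from c we can reach c, d, e, g, i, j, k, l. That is one component of size 8.
Total: 2 components.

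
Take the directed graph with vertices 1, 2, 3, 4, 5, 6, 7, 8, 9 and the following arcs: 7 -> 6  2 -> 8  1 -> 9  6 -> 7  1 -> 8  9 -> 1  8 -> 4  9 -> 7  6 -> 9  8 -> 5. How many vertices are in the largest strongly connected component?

4

{1, 6, 7, 9} are all mutually reachable — one SCC of size 4.
{2} is an SCC by itself.
{3} is an SCC by itself.
{4} is an SCC by itself.
{5} is an SCC by itself.
(and 1 more singleton SCC)
The largest has 4 vertices.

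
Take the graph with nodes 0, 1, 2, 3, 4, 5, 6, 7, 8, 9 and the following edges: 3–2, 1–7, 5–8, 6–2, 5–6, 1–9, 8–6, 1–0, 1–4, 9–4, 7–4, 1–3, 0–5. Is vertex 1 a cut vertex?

Yes

Deleting 1 raises the number of components from 1 to 2, so 1 is a cut vertex.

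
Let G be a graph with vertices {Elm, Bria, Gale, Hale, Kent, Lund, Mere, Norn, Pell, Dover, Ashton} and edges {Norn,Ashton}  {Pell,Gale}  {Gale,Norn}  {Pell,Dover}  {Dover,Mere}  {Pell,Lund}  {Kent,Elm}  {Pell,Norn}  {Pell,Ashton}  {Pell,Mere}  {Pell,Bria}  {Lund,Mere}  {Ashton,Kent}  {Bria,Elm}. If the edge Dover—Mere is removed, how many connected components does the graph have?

Dover and Mere are still connected via Dover-Pell-Mere, so the component count stays at 2.

2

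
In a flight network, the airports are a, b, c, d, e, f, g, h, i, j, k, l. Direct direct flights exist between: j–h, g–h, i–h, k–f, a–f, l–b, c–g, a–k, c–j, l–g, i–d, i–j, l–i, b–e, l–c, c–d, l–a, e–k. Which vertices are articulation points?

l

Removing l increases the component count from 1 to 2, so l is a cut vertex.
By contrast removing j leaves 1 component; it is not a cut vertex. No other vertex is a cut vertex either.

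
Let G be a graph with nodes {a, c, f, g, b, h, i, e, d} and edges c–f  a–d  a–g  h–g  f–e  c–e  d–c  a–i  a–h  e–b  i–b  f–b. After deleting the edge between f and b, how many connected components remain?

f and b are still connected via f-e-b, so the component count stays at 1.

1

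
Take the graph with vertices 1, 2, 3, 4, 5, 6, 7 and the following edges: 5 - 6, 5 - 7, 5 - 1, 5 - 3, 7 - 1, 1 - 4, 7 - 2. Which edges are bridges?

1-4, 2-7, 3-5, 5-6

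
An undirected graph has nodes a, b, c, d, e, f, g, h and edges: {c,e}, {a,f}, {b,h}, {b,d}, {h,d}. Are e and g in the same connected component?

No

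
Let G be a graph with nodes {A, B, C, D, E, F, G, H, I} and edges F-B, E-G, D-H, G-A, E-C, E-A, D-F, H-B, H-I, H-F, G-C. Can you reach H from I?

From I we can reach B, D, F, H, I, which includes H.

Yes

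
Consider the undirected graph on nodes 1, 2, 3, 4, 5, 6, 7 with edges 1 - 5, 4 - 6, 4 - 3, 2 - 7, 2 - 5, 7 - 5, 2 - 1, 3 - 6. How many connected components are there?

Starting from 3 we can reach 3, 4, 6. That is one component of size 3.
Starting from 1 we can reach 1, 2, 5, 7. That is one component of size 4.
Total: 2 components.

2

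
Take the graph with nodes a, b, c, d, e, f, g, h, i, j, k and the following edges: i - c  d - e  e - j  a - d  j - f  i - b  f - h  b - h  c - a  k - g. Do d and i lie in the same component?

Yes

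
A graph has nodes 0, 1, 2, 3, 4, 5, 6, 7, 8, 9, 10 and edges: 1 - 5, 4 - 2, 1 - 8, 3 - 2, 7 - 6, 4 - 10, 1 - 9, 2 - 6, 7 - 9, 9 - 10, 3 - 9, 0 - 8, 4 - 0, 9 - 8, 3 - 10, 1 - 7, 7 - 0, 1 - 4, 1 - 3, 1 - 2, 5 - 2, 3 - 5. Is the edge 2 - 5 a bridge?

No

After removing 2 - 5, the path 2-1-5 still connects them, so the edge is not a bridge.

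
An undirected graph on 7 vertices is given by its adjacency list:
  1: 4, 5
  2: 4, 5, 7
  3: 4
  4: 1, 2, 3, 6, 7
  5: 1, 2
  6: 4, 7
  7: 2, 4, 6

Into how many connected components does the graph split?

Starting from 1 we can reach 1, 2, 3, 4, 5, 6, 7. That is one component of size 7.
Total: 1 component.

1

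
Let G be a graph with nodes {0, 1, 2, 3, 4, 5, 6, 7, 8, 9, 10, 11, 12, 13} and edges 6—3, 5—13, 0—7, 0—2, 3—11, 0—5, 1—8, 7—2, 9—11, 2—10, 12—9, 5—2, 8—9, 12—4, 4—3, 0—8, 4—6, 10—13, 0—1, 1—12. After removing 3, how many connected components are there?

With 3 gone, the remaining components are: {0, 1, 2, 4, 5, 6, 7, 8, 9, 10, 11, 12, 13}.
That is 1 component.

1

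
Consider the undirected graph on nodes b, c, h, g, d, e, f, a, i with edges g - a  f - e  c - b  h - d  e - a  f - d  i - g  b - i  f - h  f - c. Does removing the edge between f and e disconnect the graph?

No

After removing f - e, the path f-c-b-i-g-a-e still connects them, so the edge is not a bridge.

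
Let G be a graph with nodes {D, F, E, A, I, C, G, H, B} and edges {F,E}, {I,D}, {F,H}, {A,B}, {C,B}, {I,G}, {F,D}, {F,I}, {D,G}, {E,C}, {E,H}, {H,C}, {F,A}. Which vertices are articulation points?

F

Removing F increases the component count from 1 to 2, so F is a cut vertex.
By contrast removing D leaves 1 component; it is not a cut vertex. No other vertex is a cut vertex either.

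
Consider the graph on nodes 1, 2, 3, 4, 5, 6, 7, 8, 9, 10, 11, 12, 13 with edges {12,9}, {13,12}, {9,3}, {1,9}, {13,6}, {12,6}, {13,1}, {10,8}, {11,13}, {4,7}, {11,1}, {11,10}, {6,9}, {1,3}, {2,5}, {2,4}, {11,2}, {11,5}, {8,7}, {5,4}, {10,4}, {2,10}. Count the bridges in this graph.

The edges on the cycle 13-12-6-13 are not bridges since each lies on that cycle.
Every edge lies on some cycle, so there are no bridges.

0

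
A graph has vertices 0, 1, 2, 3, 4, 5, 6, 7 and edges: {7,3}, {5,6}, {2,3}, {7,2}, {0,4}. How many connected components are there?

4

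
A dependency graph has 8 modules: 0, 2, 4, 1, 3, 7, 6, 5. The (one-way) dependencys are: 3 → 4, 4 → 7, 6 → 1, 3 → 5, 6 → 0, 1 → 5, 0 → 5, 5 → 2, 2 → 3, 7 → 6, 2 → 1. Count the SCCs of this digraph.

{0, 1, 2, 3, 4, 5, 6, 7} are all mutually reachable — one SCC of size 8.
That gives 1 strongly connected component.

1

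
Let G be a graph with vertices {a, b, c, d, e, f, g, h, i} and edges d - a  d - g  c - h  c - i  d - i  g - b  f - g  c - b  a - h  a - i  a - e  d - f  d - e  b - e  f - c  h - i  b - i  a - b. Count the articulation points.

0

Removing a, for instance, still leaves 1 component. No single vertex removal increases the component count — the graph has no articulation points.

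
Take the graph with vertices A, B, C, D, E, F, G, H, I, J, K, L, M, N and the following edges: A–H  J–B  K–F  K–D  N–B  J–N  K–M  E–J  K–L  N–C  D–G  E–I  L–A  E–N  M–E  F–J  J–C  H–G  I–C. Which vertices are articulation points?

K

Removing K increases the component count from 1 to 2, so K is a cut vertex.
By contrast removing F leaves 1 component; it is not a cut vertex. No other vertex is a cut vertex either.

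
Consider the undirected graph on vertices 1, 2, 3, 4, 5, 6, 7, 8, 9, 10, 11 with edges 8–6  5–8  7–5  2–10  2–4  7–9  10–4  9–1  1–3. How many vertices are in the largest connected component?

11 is isolated — a component by itself.
Starting from 2 we can reach 2, 4, 10. That is one component of size 3.
Starting from 1 we can reach 1, 3, 5, 6, 7, 8, 9. That is one component of size 7.
The largest has 7 vertices.

7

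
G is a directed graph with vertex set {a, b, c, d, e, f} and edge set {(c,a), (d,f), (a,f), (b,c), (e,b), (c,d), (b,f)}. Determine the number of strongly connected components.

6

{e} is an SCC by itself.
{d} is an SCC by itself.
{c} is an SCC by itself.
{b} is an SCC by itself.
{a} is an SCC by itself.
(and 1 more singleton SCC)
That gives 6 strongly connected components.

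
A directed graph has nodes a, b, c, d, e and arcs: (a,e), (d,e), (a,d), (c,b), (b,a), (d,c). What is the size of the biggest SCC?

{a, b, c, d} are all mutually reachable — one SCC of size 4.
{e} is an SCC by itself.
The largest has 4 vertices.

4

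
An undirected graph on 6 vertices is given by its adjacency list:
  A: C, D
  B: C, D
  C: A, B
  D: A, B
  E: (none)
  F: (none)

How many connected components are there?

3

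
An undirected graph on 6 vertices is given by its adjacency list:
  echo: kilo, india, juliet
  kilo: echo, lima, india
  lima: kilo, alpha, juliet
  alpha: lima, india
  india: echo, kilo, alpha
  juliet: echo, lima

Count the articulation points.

0

Removing kilo, for instance, still leaves 1 component. No single vertex removal increases the component count — the graph has no articulation points.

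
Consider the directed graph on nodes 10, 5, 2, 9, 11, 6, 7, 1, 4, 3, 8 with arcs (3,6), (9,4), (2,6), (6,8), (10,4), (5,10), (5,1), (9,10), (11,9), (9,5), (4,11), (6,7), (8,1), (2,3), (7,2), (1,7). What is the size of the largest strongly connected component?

6

{1, 2, 3, 6, 7, 8} are all mutually reachable — one SCC of size 6.
{4, 5, 9, 10, 11} are all mutually reachable — one SCC of size 5.
The largest has 6 vertices.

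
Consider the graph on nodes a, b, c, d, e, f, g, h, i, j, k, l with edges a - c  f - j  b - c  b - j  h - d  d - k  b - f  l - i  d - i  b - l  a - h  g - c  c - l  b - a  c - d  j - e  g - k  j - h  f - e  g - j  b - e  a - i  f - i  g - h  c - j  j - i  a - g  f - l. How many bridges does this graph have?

0

The edges on the cycle b-a-g-c-l-f-b are not bridges since each lies on that cycle.
Every edge lies on some cycle, so there are no bridges.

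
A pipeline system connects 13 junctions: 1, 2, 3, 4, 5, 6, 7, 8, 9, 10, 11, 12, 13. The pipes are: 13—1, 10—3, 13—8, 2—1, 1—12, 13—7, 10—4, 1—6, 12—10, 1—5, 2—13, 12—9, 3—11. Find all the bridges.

The edges on the cycle 2-13-1-2 are not bridges since each lies on that cycle.
But removing 5—1 disconnects 5 from 1; removing 9—12 disconnects 9 from 12; removing 10—3 disconnects 10 from 3; removing 1—12 disconnects 1 from 12 — these are bridges.
In total 10 edges are bridges.

1-12, 1-5, 1-6, 10-12, 10-3, 10-4, 11-3, 12-9, 13-7, 13-8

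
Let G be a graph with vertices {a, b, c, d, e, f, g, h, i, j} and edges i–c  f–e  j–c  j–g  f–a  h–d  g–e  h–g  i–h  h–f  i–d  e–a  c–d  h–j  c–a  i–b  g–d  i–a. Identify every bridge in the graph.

b-i

The edges on the cycle j-c-d-g-j are not bridges since each lies on that cycle.
But removing i–b disconnects i from b — this is a bridge.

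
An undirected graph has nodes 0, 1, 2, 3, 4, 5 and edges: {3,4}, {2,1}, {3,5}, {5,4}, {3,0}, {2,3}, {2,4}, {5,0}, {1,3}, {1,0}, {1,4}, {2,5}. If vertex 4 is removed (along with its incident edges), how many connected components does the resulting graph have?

With 4 gone, the remaining components are: {0, 1, 2, 3, 5}.
That is 1 component.

1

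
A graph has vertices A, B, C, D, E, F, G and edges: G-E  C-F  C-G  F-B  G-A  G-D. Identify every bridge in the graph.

A-G, B-F, C-F, C-G, D-G, E-G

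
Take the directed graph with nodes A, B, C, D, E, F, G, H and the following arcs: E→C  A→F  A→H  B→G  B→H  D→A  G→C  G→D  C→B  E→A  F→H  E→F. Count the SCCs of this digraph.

{B, C, G} are all mutually reachable — one SCC of size 3.
{F} is an SCC by itself.
{D} is an SCC by itself.
{A} is an SCC by itself.
{H} is an SCC by itself.
(and 1 more singleton SCC)
That gives 6 strongly connected components.

6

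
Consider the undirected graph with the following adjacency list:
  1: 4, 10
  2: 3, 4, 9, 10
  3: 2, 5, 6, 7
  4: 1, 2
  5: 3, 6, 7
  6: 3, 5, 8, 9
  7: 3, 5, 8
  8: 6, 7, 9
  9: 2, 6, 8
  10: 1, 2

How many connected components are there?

Starting from 1 we can reach 1, 2, 3, 4, 5, 6, 7, 8, 9, 10. That is one component of size 10.
Total: 1 component.

1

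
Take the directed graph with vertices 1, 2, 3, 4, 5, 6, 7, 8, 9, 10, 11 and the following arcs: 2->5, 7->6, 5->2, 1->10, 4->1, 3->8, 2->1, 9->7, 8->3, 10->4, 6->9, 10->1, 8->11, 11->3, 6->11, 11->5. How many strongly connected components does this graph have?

{1, 4, 10} are all mutually reachable — one SCC of size 3.
{3, 8, 11} are all mutually reachable — one SCC of size 3.
{6, 7, 9} are all mutually reachable — one SCC of size 3.
{2, 5} are all mutually reachable — one SCC of size 2.
That gives 4 strongly connected components.

4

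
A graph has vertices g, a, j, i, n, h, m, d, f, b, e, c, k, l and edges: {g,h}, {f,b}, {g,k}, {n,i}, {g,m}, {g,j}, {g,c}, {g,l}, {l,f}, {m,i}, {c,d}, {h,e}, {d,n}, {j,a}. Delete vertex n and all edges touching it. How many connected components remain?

With n gone, the remaining components are: {a, b, c, d, e, f, g, h, i, j, k, l, m}.
That is 1 component.

1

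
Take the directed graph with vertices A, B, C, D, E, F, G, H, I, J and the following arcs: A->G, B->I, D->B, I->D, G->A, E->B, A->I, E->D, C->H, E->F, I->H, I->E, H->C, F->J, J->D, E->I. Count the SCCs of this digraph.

{B, D, E, F, I, J} are all mutually reachable — one SCC of size 6.
{C, H} are all mutually reachable — one SCC of size 2.
{A, G} are all mutually reachable — one SCC of size 2.
That gives 3 strongly connected components.

3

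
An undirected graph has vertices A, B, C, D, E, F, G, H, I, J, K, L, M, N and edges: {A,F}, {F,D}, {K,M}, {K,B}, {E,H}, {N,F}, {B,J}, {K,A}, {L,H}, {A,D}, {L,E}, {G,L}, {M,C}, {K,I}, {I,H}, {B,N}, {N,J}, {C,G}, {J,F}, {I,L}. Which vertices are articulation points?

K

Removing K increases the component count from 1 to 2, so K is a cut vertex.
By contrast removing C leaves 1 component; it is not a cut vertex. No other vertex is a cut vertex either.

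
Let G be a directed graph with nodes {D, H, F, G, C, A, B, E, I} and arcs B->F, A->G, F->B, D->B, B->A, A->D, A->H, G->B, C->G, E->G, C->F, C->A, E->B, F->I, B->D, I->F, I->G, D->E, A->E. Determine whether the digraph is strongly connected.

No

There is no directed path from H to C, so the graph is not strongly connected.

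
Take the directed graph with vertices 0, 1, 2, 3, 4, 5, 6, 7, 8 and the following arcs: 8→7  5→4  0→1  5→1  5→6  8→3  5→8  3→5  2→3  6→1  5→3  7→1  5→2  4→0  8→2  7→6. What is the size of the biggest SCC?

4

{2, 3, 5, 8} are all mutually reachable — one SCC of size 4.
{4} is an SCC by itself.
{1} is an SCC by itself.
{6} is an SCC by itself.
{0} is an SCC by itself.
(and 1 more singleton SCC)
The largest has 4 vertices.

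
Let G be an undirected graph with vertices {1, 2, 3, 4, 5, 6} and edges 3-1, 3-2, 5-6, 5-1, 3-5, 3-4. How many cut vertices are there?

Removing 3 increases the component count from 1 to 3, so 3 is a cut vertex.
Removing 5 increases the component count from 1 to 2, so 5 is a cut vertex.
By contrast removing 2 leaves 1 component; it is not a cut vertex. No other vertex is a cut vertex either.

2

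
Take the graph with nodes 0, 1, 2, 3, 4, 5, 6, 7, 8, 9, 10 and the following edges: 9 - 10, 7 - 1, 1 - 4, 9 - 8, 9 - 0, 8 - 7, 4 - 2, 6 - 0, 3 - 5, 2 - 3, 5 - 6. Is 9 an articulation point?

Deleting 9 raises the number of components from 1 to 2, so 9 is a cut vertex.

Yes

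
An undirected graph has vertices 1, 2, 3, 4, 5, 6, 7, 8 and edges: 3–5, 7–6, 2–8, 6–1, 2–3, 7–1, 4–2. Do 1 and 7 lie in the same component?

From 1 we can reach 1, 6, 7, which includes 7.

Yes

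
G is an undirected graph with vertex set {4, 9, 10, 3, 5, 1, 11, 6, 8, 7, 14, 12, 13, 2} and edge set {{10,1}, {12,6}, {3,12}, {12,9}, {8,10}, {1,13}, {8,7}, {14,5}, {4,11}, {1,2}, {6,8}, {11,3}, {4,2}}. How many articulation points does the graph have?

Removing 1 increases the component count from 2 to 3, so 1 is a cut vertex.
Removing 8 increases the component count from 2 to 3, so 8 is a cut vertex.
Removing 12 increases the component count from 2 to 3, so 12 is a cut vertex.
By contrast removing 13 leaves 2 components; it is not a cut vertex. No other vertex is a cut vertex either.

3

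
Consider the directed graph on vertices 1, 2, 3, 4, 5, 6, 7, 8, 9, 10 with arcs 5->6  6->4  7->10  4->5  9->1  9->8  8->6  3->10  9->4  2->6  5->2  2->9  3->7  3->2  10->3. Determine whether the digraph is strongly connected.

There is no directed path from 6 to 10, so the graph is not strongly connected.

No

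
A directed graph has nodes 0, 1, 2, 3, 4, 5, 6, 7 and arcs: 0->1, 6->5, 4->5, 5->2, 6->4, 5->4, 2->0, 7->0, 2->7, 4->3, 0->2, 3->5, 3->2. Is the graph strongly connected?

There is no directed path from 1 to 2, so the graph is not strongly connected.

No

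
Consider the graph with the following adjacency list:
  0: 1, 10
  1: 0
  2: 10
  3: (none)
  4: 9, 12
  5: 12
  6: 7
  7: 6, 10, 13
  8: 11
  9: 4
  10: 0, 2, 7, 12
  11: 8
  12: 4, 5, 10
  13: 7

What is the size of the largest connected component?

11

3 is isolated — a component by itself.
Starting from 8 we can reach 8, 11. That is one component of size 2.
Starting from 0 we can reach 0, 1, 2, 4, 5, 6, 7, 9, 10, 12, 13. That is one component of size 11.
The largest has 11 vertices.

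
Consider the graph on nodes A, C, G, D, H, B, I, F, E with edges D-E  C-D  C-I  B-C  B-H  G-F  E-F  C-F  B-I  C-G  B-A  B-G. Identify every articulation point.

B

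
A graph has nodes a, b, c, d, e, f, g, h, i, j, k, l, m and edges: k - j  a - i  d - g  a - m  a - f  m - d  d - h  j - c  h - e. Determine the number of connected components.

4

b is isolated — a component by itself.
l is isolated — a component by itself.
Starting from c we can reach c, j, k. That is one component of size 3.
Starting from a we can reach a, d, e, f, g, h, i, m. That is one component of size 8.
Total: 4 components.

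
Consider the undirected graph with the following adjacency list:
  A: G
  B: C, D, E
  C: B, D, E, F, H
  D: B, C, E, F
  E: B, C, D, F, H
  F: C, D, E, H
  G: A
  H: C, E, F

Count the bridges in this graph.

The edges on the cycle E-F-C-E are not bridges since each lies on that cycle.
But removing G-A disconnects G from A — this is a bridge.

1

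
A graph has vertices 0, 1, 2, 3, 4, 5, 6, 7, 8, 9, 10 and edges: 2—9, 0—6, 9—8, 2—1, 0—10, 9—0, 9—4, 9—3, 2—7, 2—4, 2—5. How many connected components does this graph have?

Starting from 0 we can reach 0, 1, 2, 3, 4, 5, 6, 7, 8, 9, 10. That is one component of size 11.
Total: 1 component.

1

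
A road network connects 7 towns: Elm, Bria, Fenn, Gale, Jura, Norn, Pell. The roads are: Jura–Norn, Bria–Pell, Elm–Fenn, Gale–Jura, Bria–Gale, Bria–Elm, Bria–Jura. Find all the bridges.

The edges on the cycle Bria-Gale-Jura-Bria are not bridges since each lies on that cycle.
But removing Elm–Fenn disconnects Elm from Fenn; removing Jura–Norn disconnects Jura from Norn; removing Bria–Elm disconnects Bria from Elm; removing Bria–Pell disconnects Bria from Pell — these are bridges.

Bria-Elm, Bria-Pell, Elm-Fenn, Jura-Norn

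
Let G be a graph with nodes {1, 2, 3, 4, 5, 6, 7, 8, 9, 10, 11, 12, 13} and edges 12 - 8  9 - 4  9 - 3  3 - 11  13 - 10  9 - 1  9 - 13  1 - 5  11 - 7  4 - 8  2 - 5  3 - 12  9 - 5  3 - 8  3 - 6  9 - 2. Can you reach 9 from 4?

Yes

From 4 we can reach 1, 2, 3, 4, 5, 6, 7, 8, 9, 10, 11, 12, 13, which includes 9.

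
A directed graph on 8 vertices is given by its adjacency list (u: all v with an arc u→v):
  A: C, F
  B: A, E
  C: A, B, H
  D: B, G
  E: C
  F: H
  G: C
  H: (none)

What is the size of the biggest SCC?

4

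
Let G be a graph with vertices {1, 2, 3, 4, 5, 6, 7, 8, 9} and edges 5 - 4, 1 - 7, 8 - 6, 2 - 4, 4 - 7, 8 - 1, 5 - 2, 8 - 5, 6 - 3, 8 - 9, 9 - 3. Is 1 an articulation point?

Deleting 1 leaves 1 component (was 1) (its neighbors 7, 8 remain connected to each other), so 1 is not a cut vertex.

No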